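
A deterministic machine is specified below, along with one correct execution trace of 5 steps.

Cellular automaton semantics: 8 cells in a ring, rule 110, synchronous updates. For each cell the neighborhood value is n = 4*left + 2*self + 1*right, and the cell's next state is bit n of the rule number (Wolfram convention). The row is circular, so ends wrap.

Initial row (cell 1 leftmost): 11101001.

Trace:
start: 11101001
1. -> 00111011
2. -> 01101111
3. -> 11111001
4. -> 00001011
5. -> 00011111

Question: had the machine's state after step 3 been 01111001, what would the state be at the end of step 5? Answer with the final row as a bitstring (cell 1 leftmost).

01011110

state after step 3 := 01111001
4. -> 11001011
5. -> 01011110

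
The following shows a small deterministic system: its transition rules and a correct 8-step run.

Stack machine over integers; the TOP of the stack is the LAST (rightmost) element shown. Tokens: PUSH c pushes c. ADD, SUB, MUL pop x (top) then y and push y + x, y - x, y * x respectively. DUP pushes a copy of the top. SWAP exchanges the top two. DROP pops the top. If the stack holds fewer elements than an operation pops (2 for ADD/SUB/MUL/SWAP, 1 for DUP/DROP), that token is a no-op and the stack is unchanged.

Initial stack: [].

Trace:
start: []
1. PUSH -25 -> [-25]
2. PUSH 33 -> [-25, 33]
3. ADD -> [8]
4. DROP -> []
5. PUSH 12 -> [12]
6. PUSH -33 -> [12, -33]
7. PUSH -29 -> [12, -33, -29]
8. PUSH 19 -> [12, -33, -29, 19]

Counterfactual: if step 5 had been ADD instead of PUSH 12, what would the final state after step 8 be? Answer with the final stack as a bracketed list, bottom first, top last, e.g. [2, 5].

(re-executing from step 5 with the substitution; state before step 5: [])
5. ADD -> []
6. PUSH -33 -> [-33]
7. PUSH -29 -> [-33, -29]
8. PUSH 19 -> [-33, -29, 19]

[-33, -29, 19]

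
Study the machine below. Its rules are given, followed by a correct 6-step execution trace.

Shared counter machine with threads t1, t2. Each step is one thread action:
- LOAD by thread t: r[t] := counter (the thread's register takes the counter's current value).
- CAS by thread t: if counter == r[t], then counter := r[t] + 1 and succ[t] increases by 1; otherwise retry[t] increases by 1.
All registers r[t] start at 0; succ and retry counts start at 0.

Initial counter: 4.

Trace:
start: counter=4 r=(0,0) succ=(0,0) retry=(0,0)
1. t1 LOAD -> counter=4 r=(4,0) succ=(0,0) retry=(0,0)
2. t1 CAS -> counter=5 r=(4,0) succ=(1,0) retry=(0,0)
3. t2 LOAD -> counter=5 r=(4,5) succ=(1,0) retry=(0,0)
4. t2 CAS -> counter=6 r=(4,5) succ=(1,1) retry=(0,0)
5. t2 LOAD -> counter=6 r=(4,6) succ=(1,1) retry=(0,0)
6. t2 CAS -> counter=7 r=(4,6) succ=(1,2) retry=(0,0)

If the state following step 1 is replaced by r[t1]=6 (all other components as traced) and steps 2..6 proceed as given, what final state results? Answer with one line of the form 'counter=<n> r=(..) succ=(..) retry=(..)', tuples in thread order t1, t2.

counter=6 r=(6,5) succ=(0,2) retry=(1,0)

state after step 1 := counter=4 r=(6,0) succ=(0,0) retry=(0,0)
2. t1 CAS -> counter=4 r=(6,0) succ=(0,0) retry=(1,0)
3. t2 LOAD -> counter=4 r=(6,4) succ=(0,0) retry=(1,0)
4. t2 CAS -> counter=5 r=(6,4) succ=(0,1) retry=(1,0)
5. t2 LOAD -> counter=5 r=(6,5) succ=(0,1) retry=(1,0)
6. t2 CAS -> counter=6 r=(6,5) succ=(0,2) retry=(1,0)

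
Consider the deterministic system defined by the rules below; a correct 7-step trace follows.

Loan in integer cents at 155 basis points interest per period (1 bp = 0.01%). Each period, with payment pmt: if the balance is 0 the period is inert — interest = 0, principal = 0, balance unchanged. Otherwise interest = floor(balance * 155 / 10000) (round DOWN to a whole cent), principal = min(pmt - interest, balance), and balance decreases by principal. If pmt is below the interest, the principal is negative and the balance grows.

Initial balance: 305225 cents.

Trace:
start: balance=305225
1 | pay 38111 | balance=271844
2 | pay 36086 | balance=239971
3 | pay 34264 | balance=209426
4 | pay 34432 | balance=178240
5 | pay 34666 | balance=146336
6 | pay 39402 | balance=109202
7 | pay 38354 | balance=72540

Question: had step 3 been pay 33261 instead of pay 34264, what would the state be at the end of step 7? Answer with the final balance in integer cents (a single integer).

(re-executing from step 3 with the substitution; state before step 3: balance=239971)
3 | pay 33261 | balance=210429
4 | pay 34432 | balance=179258
5 | pay 34666 | balance=147370
6 | pay 39402 | balance=110252
7 | pay 38354 | balance=73606

73606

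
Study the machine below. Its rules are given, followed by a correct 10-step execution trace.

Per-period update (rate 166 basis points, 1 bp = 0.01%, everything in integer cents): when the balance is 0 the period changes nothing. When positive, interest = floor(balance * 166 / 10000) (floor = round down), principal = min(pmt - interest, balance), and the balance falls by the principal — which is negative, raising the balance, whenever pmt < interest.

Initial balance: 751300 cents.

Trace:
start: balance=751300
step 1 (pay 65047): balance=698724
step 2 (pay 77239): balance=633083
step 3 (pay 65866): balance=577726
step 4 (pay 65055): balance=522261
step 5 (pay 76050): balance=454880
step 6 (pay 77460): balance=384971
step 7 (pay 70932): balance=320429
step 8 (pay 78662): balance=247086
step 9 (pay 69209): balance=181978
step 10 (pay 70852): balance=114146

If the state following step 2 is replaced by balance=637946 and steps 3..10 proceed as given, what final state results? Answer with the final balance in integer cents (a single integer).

119691

state after step 2 := balance=637946
step 3 (pay 65866): balance=582669
step 4 (pay 65055): balance=527286
step 5 (pay 76050): balance=459988
step 6 (pay 77460): balance=390163
step 7 (pay 70932): balance=325707
step 8 (pay 78662): balance=252451
step 9 (pay 69209): balance=187432
step 10 (pay 70852): balance=119691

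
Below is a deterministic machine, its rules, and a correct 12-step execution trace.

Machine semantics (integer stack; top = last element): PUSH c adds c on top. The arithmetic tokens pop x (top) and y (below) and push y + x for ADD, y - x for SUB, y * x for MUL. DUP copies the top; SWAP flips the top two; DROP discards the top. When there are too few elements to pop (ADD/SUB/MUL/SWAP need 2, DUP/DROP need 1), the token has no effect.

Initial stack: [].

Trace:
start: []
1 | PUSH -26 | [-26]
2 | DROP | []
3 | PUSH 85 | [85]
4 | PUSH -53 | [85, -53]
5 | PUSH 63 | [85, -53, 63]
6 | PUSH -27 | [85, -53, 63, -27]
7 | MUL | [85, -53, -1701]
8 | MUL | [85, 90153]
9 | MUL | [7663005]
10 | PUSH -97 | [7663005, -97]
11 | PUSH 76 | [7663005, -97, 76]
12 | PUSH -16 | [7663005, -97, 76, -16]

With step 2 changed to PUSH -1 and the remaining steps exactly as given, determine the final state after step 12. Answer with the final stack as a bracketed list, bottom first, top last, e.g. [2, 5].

[-26, -1, 7663005, -97, 76, -16]

(re-executing from step 2 with the substitution; state before step 2: [-26])
2 | PUSH -1 | [-26, -1]
3 | PUSH 85 | [-26, -1, 85]
4 | PUSH -53 | [-26, -1, 85, -53]
5 | PUSH 63 | [-26, -1, 85, -53, 63]
6 | PUSH -27 | [-26, -1, 85, -53, 63, -27]
7 | MUL | [-26, -1, 85, -53, -1701]
8 | MUL | [-26, -1, 85, 90153]
9 | MUL | [-26, -1, 7663005]
10 | PUSH -97 | [-26, -1, 7663005, -97]
11 | PUSH 76 | [-26, -1, 7663005, -97, 76]
12 | PUSH -16 | [-26, -1, 7663005, -97, 76, -16]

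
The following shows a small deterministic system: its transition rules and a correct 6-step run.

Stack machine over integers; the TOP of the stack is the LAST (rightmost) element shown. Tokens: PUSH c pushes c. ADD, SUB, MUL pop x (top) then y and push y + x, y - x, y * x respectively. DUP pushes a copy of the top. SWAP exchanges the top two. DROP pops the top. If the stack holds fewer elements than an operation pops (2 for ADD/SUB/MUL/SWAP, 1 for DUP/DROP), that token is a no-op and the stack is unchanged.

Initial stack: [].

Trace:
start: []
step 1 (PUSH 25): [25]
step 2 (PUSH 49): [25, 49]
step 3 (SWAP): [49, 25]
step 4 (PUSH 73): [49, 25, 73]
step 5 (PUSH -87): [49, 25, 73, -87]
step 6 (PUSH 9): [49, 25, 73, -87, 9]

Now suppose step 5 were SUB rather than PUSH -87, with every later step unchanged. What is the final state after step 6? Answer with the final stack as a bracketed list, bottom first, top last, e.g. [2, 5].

(re-executing from step 5 with the substitution; state before step 5: [49, 25, 73])
step 5 (SUB): [49, -48]
step 6 (PUSH 9): [49, -48, 9]

[49, -48, 9]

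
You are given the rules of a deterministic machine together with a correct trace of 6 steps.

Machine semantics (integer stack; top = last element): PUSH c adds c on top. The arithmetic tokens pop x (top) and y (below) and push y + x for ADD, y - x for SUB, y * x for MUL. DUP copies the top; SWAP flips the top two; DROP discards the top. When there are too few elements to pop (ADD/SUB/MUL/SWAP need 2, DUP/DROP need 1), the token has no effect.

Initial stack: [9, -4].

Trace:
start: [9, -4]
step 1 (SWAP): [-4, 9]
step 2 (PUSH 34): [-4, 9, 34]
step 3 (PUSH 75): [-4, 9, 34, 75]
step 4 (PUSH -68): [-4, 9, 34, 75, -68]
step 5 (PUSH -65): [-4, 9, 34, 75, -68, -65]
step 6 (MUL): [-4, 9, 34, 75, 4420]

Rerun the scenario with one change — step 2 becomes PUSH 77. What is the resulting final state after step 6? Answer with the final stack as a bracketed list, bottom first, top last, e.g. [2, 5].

[-4, 9, 77, 75, 4420]

(re-executing from step 2 with the substitution; state before step 2: [-4, 9])
step 2 (PUSH 77): [-4, 9, 77]
step 3 (PUSH 75): [-4, 9, 77, 75]
step 4 (PUSH -68): [-4, 9, 77, 75, -68]
step 5 (PUSH -65): [-4, 9, 77, 75, -68, -65]
step 6 (MUL): [-4, 9, 77, 75, 4420]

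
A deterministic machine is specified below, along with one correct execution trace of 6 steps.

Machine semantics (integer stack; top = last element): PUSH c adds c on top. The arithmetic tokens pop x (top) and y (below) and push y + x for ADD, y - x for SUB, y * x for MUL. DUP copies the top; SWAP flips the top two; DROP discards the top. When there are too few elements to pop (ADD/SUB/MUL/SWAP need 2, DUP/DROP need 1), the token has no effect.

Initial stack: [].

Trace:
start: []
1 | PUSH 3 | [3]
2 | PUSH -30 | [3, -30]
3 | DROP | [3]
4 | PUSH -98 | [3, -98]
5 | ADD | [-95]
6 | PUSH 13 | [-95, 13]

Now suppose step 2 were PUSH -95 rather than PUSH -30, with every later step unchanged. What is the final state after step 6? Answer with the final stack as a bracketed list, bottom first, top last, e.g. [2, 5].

(re-executing from step 2 with the substitution; state before step 2: [3])
2 | PUSH -95 | [3, -95]
3 | DROP | [3]
4 | PUSH -98 | [3, -98]
5 | ADD | [-95]
6 | PUSH 13 | [-95, 13]

[-95, 13]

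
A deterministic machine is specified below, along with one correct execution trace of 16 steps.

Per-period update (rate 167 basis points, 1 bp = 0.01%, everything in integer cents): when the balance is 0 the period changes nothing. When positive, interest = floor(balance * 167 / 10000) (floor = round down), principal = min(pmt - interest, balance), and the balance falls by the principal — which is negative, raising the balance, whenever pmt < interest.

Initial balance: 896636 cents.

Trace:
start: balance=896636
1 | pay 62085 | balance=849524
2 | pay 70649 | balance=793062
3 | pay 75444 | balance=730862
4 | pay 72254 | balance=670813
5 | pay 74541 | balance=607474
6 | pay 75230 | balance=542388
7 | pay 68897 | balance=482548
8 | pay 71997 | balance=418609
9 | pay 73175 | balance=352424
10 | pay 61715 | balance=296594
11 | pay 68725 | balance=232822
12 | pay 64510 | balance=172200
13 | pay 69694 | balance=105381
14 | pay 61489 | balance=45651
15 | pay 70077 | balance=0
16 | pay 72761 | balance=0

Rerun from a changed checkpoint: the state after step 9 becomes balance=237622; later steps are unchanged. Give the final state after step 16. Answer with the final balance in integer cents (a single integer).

state after step 9 := balance=237622
10 | pay 61715 | balance=179875
11 | pay 68725 | balance=114153
12 | pay 64510 | balance=51549
13 | pay 69694 | balance=0
14 | pay 61489 | balance=0
15 | pay 70077 | balance=0
16 | pay 72761 | balance=0

0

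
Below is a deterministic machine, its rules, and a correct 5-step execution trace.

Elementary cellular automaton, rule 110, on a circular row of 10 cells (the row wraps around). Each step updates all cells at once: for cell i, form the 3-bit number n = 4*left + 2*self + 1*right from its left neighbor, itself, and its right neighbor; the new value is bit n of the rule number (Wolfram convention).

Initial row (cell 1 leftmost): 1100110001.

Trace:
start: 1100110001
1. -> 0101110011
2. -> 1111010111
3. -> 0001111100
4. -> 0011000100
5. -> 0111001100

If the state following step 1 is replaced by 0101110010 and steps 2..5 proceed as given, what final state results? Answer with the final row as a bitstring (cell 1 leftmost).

1111000001

state after step 1 := 0101110010
2. -> 1111010110
3. -> 1001111111
4. -> 1011000000
5. -> 1111000001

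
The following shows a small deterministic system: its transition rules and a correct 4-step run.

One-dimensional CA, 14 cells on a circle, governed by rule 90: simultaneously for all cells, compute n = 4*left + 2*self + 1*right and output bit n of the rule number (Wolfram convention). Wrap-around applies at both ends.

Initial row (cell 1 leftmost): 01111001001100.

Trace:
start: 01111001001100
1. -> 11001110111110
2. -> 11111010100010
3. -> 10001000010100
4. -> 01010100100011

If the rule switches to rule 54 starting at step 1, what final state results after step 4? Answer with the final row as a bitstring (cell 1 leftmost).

(re-executing steps 1..4 under rule 54; state before step 1: 01111001001100)
1. -> 10000111110010
2. -> 11001000001111
3. -> 00111100010000
4. -> 01000010111000

01000010111000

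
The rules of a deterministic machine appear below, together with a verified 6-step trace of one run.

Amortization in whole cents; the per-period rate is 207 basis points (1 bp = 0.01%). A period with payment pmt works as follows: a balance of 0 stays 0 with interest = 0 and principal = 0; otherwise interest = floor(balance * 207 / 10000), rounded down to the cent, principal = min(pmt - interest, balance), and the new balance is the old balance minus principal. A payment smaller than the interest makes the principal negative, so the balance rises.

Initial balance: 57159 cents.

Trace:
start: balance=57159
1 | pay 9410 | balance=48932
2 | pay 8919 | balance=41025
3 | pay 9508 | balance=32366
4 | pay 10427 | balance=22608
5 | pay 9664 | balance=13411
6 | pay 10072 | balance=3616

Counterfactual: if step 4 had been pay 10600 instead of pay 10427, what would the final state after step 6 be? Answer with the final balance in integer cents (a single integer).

(re-executing from step 4 with the substitution; state before step 4: balance=32366)
4 | pay 10600 | balance=22435
5 | pay 9664 | balance=13235
6 | pay 10072 | balance=3436

3436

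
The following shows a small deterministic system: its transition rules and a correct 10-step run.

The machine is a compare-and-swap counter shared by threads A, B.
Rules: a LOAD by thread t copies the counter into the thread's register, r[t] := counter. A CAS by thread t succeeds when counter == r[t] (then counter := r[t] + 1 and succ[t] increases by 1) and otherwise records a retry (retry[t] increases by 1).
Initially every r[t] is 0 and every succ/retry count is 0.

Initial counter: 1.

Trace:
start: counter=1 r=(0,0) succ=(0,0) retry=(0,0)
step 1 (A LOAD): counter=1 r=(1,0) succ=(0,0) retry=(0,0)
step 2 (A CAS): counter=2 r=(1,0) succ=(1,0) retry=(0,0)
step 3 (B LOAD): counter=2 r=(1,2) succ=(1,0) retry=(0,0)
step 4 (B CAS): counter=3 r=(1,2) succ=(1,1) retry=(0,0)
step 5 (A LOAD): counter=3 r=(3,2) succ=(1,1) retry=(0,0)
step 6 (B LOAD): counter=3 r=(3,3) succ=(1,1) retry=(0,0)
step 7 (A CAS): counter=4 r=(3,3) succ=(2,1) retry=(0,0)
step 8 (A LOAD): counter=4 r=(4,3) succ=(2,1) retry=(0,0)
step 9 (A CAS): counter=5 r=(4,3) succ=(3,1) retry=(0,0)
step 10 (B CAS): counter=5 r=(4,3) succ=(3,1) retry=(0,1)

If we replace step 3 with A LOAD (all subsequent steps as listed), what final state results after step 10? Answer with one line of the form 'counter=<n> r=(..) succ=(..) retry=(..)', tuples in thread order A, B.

counter=4 r=(3,2) succ=(3,0) retry=(0,2)

(re-executing from step 3 with the substitution; state before step 3: counter=2 r=(1,0) succ=(1,0) retry=(0,0))
step 3 (A LOAD): counter=2 r=(2,0) succ=(1,0) retry=(0,0)
step 4 (B CAS): counter=2 r=(2,0) succ=(1,0) retry=(0,1)
step 5 (A LOAD): counter=2 r=(2,0) succ=(1,0) retry=(0,1)
step 6 (B LOAD): counter=2 r=(2,2) succ=(1,0) retry=(0,1)
step 7 (A CAS): counter=3 r=(2,2) succ=(2,0) retry=(0,1)
step 8 (A LOAD): counter=3 r=(3,2) succ=(2,0) retry=(0,1)
step 9 (A CAS): counter=4 r=(3,2) succ=(3,0) retry=(0,1)
step 10 (B CAS): counter=4 r=(3,2) succ=(3,0) retry=(0,2)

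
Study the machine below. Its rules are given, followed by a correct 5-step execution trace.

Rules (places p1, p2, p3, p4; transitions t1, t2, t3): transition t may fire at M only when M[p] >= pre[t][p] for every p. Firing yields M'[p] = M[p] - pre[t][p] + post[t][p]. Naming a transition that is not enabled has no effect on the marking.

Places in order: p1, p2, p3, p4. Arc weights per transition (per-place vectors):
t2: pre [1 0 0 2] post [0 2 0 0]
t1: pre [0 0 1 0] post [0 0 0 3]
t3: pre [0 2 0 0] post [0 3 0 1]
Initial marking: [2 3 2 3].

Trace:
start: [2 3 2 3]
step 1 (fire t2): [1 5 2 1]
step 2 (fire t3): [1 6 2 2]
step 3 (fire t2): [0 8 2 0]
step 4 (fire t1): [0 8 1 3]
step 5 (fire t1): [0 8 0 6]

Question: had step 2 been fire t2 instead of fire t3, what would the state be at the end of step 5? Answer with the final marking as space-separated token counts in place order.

(re-executing from step 2 with the substitution; state before step 2: [1 5 2 1])
step 2 (fire t2): [1 5 2 1]
step 3 (fire t2): [1 5 2 1]
step 4 (fire t1): [1 5 1 4]
step 5 (fire t1): [1 5 0 7]

1 5 0 7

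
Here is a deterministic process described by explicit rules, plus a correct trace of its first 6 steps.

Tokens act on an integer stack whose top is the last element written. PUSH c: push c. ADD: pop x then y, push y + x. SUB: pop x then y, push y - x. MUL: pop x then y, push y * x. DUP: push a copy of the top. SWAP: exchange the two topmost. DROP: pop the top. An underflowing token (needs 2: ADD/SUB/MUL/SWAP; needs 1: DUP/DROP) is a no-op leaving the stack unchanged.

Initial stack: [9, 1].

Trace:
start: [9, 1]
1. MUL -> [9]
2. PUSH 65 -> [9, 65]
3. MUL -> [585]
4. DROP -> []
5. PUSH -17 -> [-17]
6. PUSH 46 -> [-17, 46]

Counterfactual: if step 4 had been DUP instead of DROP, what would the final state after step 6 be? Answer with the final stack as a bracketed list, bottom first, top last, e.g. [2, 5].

(re-executing from step 4 with the substitution; state before step 4: [585])
4. DUP -> [585, 585]
5. PUSH -17 -> [585, 585, -17]
6. PUSH 46 -> [585, 585, -17, 46]

[585, 585, -17, 46]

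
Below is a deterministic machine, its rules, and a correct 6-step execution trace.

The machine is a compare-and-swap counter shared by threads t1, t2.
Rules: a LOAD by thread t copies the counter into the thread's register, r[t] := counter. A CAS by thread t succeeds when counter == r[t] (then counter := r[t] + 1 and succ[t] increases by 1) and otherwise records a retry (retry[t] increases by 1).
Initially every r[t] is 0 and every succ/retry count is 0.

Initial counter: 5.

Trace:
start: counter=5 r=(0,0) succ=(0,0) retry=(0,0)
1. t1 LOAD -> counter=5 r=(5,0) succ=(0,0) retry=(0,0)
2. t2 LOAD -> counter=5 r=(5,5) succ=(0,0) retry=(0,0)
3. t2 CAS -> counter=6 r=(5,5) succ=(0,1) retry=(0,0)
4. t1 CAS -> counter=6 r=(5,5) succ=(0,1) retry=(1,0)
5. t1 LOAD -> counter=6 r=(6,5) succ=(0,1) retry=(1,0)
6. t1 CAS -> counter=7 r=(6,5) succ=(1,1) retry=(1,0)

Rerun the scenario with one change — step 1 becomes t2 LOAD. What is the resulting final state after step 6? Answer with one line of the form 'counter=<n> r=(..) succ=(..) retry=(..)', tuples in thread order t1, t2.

counter=7 r=(6,5) succ=(1,1) retry=(1,0)

(re-executing from step 1 with the substitution; state before step 1: counter=5 r=(0,0) succ=(0,0) retry=(0,0))
1. t2 LOAD -> counter=5 r=(0,5) succ=(0,0) retry=(0,0)
2. t2 LOAD -> counter=5 r=(0,5) succ=(0,0) retry=(0,0)
3. t2 CAS -> counter=6 r=(0,5) succ=(0,1) retry=(0,0)
4. t1 CAS -> counter=6 r=(0,5) succ=(0,1) retry=(1,0)
5. t1 LOAD -> counter=6 r=(6,5) succ=(0,1) retry=(1,0)
6. t1 CAS -> counter=7 r=(6,5) succ=(1,1) retry=(1,0)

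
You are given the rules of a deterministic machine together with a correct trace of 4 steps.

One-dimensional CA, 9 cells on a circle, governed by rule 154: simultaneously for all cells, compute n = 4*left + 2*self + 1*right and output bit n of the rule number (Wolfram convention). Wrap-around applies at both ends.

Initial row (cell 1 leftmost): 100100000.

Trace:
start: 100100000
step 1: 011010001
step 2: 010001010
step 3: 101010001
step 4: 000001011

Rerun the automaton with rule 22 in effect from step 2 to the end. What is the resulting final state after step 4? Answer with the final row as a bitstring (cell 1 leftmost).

(re-executing steps 2..4 under rule 22; state before step 2: 011010001)
step 2: 000011011
step 3: 100100000
step 4: 111110001

111110001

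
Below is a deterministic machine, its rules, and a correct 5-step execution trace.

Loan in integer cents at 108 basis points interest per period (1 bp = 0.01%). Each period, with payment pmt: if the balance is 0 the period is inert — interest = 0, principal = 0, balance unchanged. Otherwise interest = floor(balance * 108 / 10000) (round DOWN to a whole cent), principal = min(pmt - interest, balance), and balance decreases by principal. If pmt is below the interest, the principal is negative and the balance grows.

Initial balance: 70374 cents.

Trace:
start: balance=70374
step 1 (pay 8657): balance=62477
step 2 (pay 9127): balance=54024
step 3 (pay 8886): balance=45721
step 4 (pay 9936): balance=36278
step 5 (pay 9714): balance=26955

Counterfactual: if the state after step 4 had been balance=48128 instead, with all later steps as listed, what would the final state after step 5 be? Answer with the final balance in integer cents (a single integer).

state after step 4 := balance=48128
step 5 (pay 9714): balance=38933

38933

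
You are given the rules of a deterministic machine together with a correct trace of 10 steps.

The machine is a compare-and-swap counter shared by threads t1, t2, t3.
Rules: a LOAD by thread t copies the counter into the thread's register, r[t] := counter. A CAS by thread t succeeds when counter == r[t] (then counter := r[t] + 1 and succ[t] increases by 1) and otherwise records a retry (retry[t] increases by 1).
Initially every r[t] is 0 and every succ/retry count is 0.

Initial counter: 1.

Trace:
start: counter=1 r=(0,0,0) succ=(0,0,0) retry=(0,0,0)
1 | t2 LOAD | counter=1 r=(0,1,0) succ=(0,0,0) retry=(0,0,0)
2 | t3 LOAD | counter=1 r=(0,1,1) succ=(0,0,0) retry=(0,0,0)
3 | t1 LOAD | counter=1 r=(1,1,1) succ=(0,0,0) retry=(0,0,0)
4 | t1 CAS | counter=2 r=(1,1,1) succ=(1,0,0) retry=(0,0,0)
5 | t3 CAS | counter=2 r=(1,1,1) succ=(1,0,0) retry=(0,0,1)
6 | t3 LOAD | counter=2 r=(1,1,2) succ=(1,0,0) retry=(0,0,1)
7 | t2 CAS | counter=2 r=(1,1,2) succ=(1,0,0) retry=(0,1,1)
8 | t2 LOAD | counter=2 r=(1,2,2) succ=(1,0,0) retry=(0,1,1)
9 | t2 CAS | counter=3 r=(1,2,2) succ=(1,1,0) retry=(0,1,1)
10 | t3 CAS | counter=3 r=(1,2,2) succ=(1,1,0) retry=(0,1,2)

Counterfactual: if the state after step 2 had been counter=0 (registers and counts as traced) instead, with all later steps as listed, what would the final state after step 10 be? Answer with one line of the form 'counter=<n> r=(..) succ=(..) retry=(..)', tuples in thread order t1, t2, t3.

counter=3 r=(0,2,2) succ=(1,1,1) retry=(0,1,1)

state after step 2 := counter=0 r=(0,1,1) succ=(0,0,0) retry=(0,0,0)
3 | t1 LOAD | counter=0 r=(0,1,1) succ=(0,0,0) retry=(0,0,0)
4 | t1 CAS | counter=1 r=(0,1,1) succ=(1,0,0) retry=(0,0,0)
5 | t3 CAS | counter=2 r=(0,1,1) succ=(1,0,1) retry=(0,0,0)
6 | t3 LOAD | counter=2 r=(0,1,2) succ=(1,0,1) retry=(0,0,0)
7 | t2 CAS | counter=2 r=(0,1,2) succ=(1,0,1) retry=(0,1,0)
8 | t2 LOAD | counter=2 r=(0,2,2) succ=(1,0,1) retry=(0,1,0)
9 | t2 CAS | counter=3 r=(0,2,2) succ=(1,1,1) retry=(0,1,0)
10 | t3 CAS | counter=3 r=(0,2,2) succ=(1,1,1) retry=(0,1,1)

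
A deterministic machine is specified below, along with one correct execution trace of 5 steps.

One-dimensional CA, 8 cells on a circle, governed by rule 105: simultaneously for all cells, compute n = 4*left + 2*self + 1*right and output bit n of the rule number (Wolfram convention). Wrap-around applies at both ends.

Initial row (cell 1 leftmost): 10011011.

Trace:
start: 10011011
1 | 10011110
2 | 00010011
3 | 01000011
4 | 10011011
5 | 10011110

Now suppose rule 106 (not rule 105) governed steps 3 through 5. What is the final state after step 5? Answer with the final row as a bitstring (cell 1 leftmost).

(re-executing steps 3..5 under rule 106; state before step 3: 00010011)
3 | 00100111
4 | 01001101
5 | 10011110

10011110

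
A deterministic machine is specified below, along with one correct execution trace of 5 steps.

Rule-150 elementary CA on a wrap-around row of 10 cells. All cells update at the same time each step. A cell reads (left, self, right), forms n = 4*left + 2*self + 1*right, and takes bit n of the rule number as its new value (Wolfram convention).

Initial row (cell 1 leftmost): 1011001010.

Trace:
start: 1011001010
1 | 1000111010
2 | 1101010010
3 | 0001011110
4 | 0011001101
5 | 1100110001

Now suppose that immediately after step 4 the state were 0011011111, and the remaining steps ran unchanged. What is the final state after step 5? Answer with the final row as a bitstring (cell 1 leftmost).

state after step 4 := 0011011111
5 | 1100001110

1100001110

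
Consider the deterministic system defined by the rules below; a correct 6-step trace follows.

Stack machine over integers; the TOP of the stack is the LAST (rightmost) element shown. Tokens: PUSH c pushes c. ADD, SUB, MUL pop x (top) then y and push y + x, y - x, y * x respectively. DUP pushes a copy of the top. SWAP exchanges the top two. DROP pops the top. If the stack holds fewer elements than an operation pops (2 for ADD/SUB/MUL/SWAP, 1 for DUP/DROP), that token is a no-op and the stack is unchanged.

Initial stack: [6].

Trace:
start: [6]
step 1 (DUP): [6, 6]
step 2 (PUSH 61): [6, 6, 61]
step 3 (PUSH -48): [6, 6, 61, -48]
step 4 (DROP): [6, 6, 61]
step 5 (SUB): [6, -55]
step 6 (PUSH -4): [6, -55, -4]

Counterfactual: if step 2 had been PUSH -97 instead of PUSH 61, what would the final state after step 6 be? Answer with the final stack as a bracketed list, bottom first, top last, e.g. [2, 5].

[6, 103, -4]

(re-executing from step 2 with the substitution; state before step 2: [6, 6])
step 2 (PUSH -97): [6, 6, -97]
step 3 (PUSH -48): [6, 6, -97, -48]
step 4 (DROP): [6, 6, -97]
step 5 (SUB): [6, 103]
step 6 (PUSH -4): [6, 103, -4]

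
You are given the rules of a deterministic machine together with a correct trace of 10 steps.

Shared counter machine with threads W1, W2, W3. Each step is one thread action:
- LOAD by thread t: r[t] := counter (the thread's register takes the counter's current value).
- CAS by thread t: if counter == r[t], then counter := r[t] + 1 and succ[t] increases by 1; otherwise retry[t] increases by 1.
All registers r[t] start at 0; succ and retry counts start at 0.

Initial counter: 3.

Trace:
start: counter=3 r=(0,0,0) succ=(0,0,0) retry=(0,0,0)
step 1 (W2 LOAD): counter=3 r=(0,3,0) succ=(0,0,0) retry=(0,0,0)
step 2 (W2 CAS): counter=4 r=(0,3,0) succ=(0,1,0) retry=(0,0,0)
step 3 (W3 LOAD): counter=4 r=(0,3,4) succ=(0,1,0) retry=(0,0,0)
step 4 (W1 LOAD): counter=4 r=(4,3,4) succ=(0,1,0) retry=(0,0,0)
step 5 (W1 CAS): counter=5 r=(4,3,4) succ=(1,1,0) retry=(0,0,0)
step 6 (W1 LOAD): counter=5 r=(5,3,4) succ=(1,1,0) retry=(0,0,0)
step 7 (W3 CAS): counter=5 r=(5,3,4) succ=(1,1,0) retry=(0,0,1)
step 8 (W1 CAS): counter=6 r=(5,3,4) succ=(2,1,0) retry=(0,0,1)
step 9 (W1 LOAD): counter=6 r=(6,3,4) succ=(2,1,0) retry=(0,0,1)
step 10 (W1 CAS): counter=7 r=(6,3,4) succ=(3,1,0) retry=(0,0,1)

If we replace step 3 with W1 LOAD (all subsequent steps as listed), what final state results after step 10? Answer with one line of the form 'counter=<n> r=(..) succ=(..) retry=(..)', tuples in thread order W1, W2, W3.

(re-executing from step 3 with the substitution; state before step 3: counter=4 r=(0,3,0) succ=(0,1,0) retry=(0,0,0))
step 3 (W1 LOAD): counter=4 r=(4,3,0) succ=(0,1,0) retry=(0,0,0)
step 4 (W1 LOAD): counter=4 r=(4,3,0) succ=(0,1,0) retry=(0,0,0)
step 5 (W1 CAS): counter=5 r=(4,3,0) succ=(1,1,0) retry=(0,0,0)
step 6 (W1 LOAD): counter=5 r=(5,3,0) succ=(1,1,0) retry=(0,0,0)
step 7 (W3 CAS): counter=5 r=(5,3,0) succ=(1,1,0) retry=(0,0,1)
step 8 (W1 CAS): counter=6 r=(5,3,0) succ=(2,1,0) retry=(0,0,1)
step 9 (W1 LOAD): counter=6 r=(6,3,0) succ=(2,1,0) retry=(0,0,1)
step 10 (W1 CAS): counter=7 r=(6,3,0) succ=(3,1,0) retry=(0,0,1)

counter=7 r=(6,3,0) succ=(3,1,0) retry=(0,0,1)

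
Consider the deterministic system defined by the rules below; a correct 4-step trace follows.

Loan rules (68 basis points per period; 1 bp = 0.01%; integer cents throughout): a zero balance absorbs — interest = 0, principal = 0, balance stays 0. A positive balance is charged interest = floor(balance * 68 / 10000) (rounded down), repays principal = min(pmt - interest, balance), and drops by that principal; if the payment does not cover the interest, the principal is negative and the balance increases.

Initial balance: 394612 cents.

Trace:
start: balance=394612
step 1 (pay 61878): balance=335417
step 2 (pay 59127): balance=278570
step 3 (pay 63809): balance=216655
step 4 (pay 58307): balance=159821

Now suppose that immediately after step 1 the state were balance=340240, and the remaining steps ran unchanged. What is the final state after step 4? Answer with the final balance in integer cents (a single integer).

state after step 1 := balance=340240
step 2 (pay 59127): balance=283426
step 3 (pay 63809): balance=221544
step 4 (pay 58307): balance=164743

164743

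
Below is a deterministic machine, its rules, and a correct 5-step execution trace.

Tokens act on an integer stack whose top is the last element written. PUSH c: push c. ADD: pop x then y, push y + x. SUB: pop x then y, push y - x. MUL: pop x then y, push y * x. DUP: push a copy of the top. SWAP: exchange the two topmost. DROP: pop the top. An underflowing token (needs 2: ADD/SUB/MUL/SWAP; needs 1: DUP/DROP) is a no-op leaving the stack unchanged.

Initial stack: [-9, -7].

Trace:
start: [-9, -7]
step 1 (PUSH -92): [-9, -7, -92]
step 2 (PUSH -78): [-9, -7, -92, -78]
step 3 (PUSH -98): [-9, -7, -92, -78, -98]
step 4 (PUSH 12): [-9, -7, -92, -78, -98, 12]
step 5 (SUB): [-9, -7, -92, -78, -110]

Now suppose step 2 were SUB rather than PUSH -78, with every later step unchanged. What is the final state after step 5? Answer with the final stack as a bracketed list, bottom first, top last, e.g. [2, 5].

(re-executing from step 2 with the substitution; state before step 2: [-9, -7, -92])
step 2 (SUB): [-9, 85]
step 3 (PUSH -98): [-9, 85, -98]
step 4 (PUSH 12): [-9, 85, -98, 12]
step 5 (SUB): [-9, 85, -110]

[-9, 85, -110]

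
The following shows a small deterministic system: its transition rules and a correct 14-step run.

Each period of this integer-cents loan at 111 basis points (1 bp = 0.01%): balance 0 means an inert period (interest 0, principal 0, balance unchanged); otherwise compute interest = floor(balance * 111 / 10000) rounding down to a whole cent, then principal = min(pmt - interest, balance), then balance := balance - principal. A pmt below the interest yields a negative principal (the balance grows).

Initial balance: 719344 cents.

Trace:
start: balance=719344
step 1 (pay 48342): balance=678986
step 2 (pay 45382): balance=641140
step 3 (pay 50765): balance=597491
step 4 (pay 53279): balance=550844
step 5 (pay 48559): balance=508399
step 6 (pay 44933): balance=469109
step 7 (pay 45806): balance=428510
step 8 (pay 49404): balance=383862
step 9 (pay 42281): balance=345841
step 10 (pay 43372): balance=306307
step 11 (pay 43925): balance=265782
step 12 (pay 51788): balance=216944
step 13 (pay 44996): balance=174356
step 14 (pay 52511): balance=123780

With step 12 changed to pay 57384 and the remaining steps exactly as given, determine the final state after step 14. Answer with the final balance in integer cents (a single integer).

118058

(re-executing from step 12 with the substitution; state before step 12: balance=265782)
step 12 (pay 57384): balance=211348
step 13 (pay 44996): balance=168697
step 14 (pay 52511): balance=118058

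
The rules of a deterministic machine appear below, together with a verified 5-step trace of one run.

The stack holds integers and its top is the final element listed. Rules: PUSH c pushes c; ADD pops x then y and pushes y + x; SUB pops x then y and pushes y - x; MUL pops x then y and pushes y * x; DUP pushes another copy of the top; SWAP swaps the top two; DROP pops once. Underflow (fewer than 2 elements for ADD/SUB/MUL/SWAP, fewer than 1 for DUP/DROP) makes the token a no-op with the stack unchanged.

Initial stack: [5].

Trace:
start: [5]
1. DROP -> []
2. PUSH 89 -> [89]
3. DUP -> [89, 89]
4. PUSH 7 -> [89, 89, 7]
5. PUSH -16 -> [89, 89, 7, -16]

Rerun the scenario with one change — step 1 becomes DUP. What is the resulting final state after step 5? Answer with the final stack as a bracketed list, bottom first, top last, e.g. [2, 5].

[5, 5, 89, 89, 7, -16]

(re-executing from step 1 with the substitution; state before step 1: [5])
1. DUP -> [5, 5]
2. PUSH 89 -> [5, 5, 89]
3. DUP -> [5, 5, 89, 89]
4. PUSH 7 -> [5, 5, 89, 89, 7]
5. PUSH -16 -> [5, 5, 89, 89, 7, -16]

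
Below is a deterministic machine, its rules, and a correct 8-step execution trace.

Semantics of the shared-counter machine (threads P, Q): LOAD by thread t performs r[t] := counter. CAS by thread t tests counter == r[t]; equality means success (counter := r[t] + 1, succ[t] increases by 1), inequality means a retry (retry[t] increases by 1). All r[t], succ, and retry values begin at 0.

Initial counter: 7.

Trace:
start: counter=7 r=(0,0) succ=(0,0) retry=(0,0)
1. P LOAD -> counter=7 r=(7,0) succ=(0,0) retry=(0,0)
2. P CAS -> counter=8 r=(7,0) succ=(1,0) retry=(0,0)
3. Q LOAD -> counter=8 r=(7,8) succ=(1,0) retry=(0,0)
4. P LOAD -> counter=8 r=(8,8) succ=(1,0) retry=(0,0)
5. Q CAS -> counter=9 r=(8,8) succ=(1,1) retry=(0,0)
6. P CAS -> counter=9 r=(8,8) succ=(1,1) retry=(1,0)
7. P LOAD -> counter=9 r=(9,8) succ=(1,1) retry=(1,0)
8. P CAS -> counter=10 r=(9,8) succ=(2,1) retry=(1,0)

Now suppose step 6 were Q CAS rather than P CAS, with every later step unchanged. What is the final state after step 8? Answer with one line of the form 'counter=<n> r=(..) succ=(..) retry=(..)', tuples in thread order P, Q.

(re-executing from step 6 with the substitution; state before step 6: counter=9 r=(8,8) succ=(1,1) retry=(0,0))
6. Q CAS -> counter=9 r=(8,8) succ=(1,1) retry=(0,1)
7. P LOAD -> counter=9 r=(9,8) succ=(1,1) retry=(0,1)
8. P CAS -> counter=10 r=(9,8) succ=(2,1) retry=(0,1)

counter=10 r=(9,8) succ=(2,1) retry=(0,1)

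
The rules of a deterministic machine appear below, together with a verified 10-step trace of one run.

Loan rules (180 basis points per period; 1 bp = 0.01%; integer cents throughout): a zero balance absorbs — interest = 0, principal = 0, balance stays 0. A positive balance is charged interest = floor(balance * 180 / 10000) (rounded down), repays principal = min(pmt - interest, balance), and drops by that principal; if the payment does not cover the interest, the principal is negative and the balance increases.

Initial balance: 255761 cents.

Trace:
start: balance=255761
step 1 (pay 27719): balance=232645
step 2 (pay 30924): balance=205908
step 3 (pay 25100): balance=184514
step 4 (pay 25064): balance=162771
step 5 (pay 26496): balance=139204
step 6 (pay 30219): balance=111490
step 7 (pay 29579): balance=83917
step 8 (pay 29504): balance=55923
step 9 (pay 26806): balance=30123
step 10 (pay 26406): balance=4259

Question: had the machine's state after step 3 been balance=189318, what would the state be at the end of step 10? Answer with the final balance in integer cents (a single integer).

state after step 3 := balance=189318
step 4 (pay 25064): balance=167661
step 5 (pay 26496): balance=144182
step 6 (pay 30219): balance=116558
step 7 (pay 29579): balance=89077
step 8 (pay 29504): balance=61176
step 9 (pay 26806): balance=35471
step 10 (pay 26406): balance=9703

9703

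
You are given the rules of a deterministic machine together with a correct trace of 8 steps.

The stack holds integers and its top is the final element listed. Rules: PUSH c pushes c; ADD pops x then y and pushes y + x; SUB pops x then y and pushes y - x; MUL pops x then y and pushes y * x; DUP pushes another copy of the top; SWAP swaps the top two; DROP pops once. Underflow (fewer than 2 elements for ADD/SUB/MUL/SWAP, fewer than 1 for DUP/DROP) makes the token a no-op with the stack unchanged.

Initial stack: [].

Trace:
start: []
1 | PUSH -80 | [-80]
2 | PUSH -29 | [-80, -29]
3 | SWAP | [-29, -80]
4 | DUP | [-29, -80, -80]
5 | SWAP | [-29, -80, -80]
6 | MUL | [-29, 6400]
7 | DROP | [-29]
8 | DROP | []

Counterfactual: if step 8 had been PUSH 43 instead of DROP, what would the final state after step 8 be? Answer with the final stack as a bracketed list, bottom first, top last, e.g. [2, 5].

[-29, 43]

(re-executing from step 8 with the substitution; state before step 8: [-29])
8 | PUSH 43 | [-29, 43]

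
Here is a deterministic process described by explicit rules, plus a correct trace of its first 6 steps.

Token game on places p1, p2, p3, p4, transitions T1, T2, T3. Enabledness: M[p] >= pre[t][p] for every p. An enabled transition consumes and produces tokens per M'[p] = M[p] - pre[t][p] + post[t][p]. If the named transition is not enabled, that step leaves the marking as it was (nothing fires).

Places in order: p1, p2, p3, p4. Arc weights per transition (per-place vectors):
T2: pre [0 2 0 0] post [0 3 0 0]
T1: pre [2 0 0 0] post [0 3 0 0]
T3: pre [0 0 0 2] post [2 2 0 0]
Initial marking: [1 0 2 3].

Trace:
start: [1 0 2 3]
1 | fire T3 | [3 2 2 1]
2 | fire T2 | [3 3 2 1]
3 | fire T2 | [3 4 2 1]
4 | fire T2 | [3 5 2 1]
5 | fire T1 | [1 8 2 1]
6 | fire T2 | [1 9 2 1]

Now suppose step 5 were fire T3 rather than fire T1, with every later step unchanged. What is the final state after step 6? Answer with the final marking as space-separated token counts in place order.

3 6 2 1

(re-executing from step 5 with the substitution; state before step 5: [3 5 2 1])
5 | fire T3 | [3 5 2 1]
6 | fire T2 | [3 6 2 1]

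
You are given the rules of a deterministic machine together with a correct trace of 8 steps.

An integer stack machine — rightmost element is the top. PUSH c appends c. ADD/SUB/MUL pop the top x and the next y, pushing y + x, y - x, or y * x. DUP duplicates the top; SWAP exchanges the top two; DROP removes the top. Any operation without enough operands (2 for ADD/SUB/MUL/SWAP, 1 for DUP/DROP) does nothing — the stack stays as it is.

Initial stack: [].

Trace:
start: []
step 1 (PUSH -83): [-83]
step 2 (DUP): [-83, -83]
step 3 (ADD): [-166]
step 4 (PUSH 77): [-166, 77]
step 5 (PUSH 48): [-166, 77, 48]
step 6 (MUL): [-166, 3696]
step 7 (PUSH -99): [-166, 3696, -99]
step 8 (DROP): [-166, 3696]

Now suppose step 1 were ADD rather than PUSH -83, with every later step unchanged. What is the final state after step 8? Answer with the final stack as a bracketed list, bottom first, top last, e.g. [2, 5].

(re-executing from step 1 with the substitution; state before step 1: [])
step 1 (ADD): []
step 2 (DUP): []
step 3 (ADD): []
step 4 (PUSH 77): [77]
step 5 (PUSH 48): [77, 48]
step 6 (MUL): [3696]
step 7 (PUSH -99): [3696, -99]
step 8 (DROP): [3696]

[3696]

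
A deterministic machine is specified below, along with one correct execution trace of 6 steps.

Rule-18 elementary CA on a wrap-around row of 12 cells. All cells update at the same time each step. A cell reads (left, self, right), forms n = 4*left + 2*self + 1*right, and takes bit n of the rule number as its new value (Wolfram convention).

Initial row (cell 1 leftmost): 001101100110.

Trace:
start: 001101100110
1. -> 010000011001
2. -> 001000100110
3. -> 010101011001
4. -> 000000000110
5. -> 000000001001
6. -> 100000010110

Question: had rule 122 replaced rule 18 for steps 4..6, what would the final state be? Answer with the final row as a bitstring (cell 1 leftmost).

101011110111

(re-executing steps 4..6 under rule 122; state before step 4: 010101011001)
4. -> 101010111110
5. -> 010101100011
6. -> 101011110111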